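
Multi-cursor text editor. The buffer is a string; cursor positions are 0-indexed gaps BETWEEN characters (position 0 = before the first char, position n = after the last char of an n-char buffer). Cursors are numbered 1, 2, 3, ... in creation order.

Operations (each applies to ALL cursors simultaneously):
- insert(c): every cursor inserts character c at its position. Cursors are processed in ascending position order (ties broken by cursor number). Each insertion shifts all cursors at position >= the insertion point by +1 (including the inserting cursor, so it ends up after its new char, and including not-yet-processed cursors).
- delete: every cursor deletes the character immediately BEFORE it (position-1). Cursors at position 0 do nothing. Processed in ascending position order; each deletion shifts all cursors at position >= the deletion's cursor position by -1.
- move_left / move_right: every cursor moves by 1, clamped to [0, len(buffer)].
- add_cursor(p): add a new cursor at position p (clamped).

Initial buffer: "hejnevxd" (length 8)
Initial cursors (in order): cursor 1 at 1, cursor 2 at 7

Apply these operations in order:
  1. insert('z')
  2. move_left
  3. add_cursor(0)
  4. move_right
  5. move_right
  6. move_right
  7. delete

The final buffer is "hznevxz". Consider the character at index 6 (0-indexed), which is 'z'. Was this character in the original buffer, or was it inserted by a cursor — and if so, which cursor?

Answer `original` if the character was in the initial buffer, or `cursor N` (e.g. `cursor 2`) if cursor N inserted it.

Answer: cursor 2

Derivation:
After op 1 (insert('z')): buffer="hzejnevxzd" (len 10), cursors c1@2 c2@9, authorship .1......2.
After op 2 (move_left): buffer="hzejnevxzd" (len 10), cursors c1@1 c2@8, authorship .1......2.
After op 3 (add_cursor(0)): buffer="hzejnevxzd" (len 10), cursors c3@0 c1@1 c2@8, authorship .1......2.
After op 4 (move_right): buffer="hzejnevxzd" (len 10), cursors c3@1 c1@2 c2@9, authorship .1......2.
After op 5 (move_right): buffer="hzejnevxzd" (len 10), cursors c3@2 c1@3 c2@10, authorship .1......2.
After op 6 (move_right): buffer="hzejnevxzd" (len 10), cursors c3@3 c1@4 c2@10, authorship .1......2.
After op 7 (delete): buffer="hznevxz" (len 7), cursors c1@2 c3@2 c2@7, authorship .1....2
Authorship (.=original, N=cursor N): . 1 . . . . 2
Index 6: author = 2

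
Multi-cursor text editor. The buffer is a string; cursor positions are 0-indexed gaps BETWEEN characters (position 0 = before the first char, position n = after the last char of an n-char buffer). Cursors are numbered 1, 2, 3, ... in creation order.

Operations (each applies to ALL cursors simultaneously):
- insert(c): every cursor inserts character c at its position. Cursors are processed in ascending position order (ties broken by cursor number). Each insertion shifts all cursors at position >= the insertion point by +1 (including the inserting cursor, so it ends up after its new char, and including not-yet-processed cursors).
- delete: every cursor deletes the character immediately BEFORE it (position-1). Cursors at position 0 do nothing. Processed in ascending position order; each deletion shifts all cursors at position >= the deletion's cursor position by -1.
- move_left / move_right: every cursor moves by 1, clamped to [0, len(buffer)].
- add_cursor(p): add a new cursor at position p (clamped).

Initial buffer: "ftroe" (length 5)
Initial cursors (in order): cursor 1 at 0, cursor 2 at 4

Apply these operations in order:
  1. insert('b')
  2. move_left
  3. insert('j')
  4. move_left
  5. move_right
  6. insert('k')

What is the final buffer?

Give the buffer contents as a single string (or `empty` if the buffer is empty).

Answer: jkbftrojkbe

Derivation:
After op 1 (insert('b')): buffer="bftrobe" (len 7), cursors c1@1 c2@6, authorship 1....2.
After op 2 (move_left): buffer="bftrobe" (len 7), cursors c1@0 c2@5, authorship 1....2.
After op 3 (insert('j')): buffer="jbftrojbe" (len 9), cursors c1@1 c2@7, authorship 11....22.
After op 4 (move_left): buffer="jbftrojbe" (len 9), cursors c1@0 c2@6, authorship 11....22.
After op 5 (move_right): buffer="jbftrojbe" (len 9), cursors c1@1 c2@7, authorship 11....22.
After op 6 (insert('k')): buffer="jkbftrojkbe" (len 11), cursors c1@2 c2@9, authorship 111....222.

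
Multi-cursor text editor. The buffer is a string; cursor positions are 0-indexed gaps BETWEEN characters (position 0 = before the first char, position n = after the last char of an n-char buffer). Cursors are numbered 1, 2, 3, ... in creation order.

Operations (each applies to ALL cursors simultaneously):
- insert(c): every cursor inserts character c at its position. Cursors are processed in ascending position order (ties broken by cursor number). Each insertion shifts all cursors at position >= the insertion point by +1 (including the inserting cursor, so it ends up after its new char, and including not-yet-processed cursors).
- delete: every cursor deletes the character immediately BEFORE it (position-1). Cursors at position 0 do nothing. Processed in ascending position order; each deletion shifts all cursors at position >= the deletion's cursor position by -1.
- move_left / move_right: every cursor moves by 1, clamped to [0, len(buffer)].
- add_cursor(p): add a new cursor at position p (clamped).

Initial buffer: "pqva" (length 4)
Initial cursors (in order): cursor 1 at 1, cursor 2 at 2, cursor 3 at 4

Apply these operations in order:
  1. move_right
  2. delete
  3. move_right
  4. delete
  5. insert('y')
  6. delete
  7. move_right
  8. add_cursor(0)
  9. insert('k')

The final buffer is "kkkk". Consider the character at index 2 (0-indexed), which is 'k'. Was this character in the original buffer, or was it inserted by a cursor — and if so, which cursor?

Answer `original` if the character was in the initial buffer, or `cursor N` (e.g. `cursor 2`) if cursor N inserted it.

After op 1 (move_right): buffer="pqva" (len 4), cursors c1@2 c2@3 c3@4, authorship ....
After op 2 (delete): buffer="p" (len 1), cursors c1@1 c2@1 c3@1, authorship .
After op 3 (move_right): buffer="p" (len 1), cursors c1@1 c2@1 c3@1, authorship .
After op 4 (delete): buffer="" (len 0), cursors c1@0 c2@0 c3@0, authorship 
After op 5 (insert('y')): buffer="yyy" (len 3), cursors c1@3 c2@3 c3@3, authorship 123
After op 6 (delete): buffer="" (len 0), cursors c1@0 c2@0 c3@0, authorship 
After op 7 (move_right): buffer="" (len 0), cursors c1@0 c2@0 c3@0, authorship 
After op 8 (add_cursor(0)): buffer="" (len 0), cursors c1@0 c2@0 c3@0 c4@0, authorship 
After op 9 (insert('k')): buffer="kkkk" (len 4), cursors c1@4 c2@4 c3@4 c4@4, authorship 1234
Authorship (.=original, N=cursor N): 1 2 3 4
Index 2: author = 3

Answer: cursor 3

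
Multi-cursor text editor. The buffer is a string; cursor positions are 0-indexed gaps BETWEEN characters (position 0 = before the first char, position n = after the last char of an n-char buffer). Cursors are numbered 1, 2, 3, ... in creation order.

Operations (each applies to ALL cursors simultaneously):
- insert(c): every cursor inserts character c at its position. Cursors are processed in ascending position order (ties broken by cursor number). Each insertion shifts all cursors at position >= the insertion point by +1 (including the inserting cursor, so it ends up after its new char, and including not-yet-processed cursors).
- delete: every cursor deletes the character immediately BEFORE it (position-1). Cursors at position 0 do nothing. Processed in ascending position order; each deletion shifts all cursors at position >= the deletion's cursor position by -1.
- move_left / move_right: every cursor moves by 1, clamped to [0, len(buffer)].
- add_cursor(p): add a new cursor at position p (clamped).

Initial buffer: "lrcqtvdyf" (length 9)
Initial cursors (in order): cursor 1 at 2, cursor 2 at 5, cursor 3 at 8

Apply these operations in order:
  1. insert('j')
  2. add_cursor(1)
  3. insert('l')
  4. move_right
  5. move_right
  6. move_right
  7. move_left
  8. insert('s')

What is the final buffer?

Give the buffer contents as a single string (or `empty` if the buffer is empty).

Answer: llrjslcqstjlvdsyjlsf

Derivation:
After op 1 (insert('j')): buffer="lrjcqtjvdyjf" (len 12), cursors c1@3 c2@7 c3@11, authorship ..1...2...3.
After op 2 (add_cursor(1)): buffer="lrjcqtjvdyjf" (len 12), cursors c4@1 c1@3 c2@7 c3@11, authorship ..1...2...3.
After op 3 (insert('l')): buffer="llrjlcqtjlvdyjlf" (len 16), cursors c4@2 c1@5 c2@10 c3@15, authorship .4.11...22...33.
After op 4 (move_right): buffer="llrjlcqtjlvdyjlf" (len 16), cursors c4@3 c1@6 c2@11 c3@16, authorship .4.11...22...33.
After op 5 (move_right): buffer="llrjlcqtjlvdyjlf" (len 16), cursors c4@4 c1@7 c2@12 c3@16, authorship .4.11...22...33.
After op 6 (move_right): buffer="llrjlcqtjlvdyjlf" (len 16), cursors c4@5 c1@8 c2@13 c3@16, authorship .4.11...22...33.
After op 7 (move_left): buffer="llrjlcqtjlvdyjlf" (len 16), cursors c4@4 c1@7 c2@12 c3@15, authorship .4.11...22...33.
After op 8 (insert('s')): buffer="llrjslcqstjlvdsyjlsf" (len 20), cursors c4@5 c1@9 c2@15 c3@19, authorship .4.141..1.22..2.333.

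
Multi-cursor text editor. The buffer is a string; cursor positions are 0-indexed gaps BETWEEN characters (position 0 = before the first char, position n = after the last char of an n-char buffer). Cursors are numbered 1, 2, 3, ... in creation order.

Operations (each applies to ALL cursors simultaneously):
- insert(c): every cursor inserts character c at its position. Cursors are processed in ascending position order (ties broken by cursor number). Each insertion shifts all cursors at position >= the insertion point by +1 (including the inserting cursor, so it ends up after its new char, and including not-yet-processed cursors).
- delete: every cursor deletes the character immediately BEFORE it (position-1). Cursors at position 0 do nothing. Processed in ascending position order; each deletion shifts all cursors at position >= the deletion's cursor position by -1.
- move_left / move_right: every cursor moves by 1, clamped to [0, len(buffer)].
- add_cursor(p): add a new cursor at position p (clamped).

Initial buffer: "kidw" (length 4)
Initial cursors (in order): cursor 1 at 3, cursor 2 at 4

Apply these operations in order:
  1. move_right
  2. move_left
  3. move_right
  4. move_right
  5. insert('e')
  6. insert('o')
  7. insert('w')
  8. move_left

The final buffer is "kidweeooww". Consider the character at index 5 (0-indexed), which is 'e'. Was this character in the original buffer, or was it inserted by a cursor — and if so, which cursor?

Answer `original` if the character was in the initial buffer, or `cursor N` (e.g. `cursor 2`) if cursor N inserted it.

After op 1 (move_right): buffer="kidw" (len 4), cursors c1@4 c2@4, authorship ....
After op 2 (move_left): buffer="kidw" (len 4), cursors c1@3 c2@3, authorship ....
After op 3 (move_right): buffer="kidw" (len 4), cursors c1@4 c2@4, authorship ....
After op 4 (move_right): buffer="kidw" (len 4), cursors c1@4 c2@4, authorship ....
After op 5 (insert('e')): buffer="kidwee" (len 6), cursors c1@6 c2@6, authorship ....12
After op 6 (insert('o')): buffer="kidweeoo" (len 8), cursors c1@8 c2@8, authorship ....1212
After op 7 (insert('w')): buffer="kidweeooww" (len 10), cursors c1@10 c2@10, authorship ....121212
After op 8 (move_left): buffer="kidweeooww" (len 10), cursors c1@9 c2@9, authorship ....121212
Authorship (.=original, N=cursor N): . . . . 1 2 1 2 1 2
Index 5: author = 2

Answer: cursor 2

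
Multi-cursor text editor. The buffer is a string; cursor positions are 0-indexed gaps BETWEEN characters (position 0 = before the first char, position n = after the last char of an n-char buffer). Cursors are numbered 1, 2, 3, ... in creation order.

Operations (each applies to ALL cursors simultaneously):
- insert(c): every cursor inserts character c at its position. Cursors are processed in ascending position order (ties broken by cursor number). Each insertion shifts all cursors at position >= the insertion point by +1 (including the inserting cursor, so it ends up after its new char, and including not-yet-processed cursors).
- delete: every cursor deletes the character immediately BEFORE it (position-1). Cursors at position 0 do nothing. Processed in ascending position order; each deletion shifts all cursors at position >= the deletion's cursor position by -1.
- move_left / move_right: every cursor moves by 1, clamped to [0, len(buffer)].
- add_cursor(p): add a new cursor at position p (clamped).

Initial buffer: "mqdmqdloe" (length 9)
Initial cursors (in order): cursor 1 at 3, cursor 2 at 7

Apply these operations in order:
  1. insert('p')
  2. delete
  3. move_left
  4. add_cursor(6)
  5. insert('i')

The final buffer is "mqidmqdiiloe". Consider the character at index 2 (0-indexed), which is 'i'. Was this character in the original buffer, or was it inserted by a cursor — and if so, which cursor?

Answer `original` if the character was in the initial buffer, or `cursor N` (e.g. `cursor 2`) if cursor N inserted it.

Answer: cursor 1

Derivation:
After op 1 (insert('p')): buffer="mqdpmqdlpoe" (len 11), cursors c1@4 c2@9, authorship ...1....2..
After op 2 (delete): buffer="mqdmqdloe" (len 9), cursors c1@3 c2@7, authorship .........
After op 3 (move_left): buffer="mqdmqdloe" (len 9), cursors c1@2 c2@6, authorship .........
After op 4 (add_cursor(6)): buffer="mqdmqdloe" (len 9), cursors c1@2 c2@6 c3@6, authorship .........
After op 5 (insert('i')): buffer="mqidmqdiiloe" (len 12), cursors c1@3 c2@9 c3@9, authorship ..1....23...
Authorship (.=original, N=cursor N): . . 1 . . . . 2 3 . . .
Index 2: author = 1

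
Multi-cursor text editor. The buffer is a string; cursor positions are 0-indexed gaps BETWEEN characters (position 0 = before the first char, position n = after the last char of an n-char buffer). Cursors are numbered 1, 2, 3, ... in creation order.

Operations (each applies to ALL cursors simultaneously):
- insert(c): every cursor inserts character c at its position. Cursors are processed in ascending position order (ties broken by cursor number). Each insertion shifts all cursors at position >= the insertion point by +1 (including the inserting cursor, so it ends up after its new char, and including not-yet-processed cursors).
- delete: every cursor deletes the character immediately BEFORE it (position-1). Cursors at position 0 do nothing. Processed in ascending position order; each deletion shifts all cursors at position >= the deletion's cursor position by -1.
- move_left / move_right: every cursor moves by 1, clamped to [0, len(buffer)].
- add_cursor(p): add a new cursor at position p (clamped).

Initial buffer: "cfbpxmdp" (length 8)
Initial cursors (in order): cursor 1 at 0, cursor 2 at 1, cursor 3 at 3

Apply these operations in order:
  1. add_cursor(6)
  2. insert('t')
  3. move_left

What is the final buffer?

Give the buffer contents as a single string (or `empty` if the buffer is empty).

After op 1 (add_cursor(6)): buffer="cfbpxmdp" (len 8), cursors c1@0 c2@1 c3@3 c4@6, authorship ........
After op 2 (insert('t')): buffer="tctfbtpxmtdp" (len 12), cursors c1@1 c2@3 c3@6 c4@10, authorship 1.2..3...4..
After op 3 (move_left): buffer="tctfbtpxmtdp" (len 12), cursors c1@0 c2@2 c3@5 c4@9, authorship 1.2..3...4..

Answer: tctfbtpxmtdp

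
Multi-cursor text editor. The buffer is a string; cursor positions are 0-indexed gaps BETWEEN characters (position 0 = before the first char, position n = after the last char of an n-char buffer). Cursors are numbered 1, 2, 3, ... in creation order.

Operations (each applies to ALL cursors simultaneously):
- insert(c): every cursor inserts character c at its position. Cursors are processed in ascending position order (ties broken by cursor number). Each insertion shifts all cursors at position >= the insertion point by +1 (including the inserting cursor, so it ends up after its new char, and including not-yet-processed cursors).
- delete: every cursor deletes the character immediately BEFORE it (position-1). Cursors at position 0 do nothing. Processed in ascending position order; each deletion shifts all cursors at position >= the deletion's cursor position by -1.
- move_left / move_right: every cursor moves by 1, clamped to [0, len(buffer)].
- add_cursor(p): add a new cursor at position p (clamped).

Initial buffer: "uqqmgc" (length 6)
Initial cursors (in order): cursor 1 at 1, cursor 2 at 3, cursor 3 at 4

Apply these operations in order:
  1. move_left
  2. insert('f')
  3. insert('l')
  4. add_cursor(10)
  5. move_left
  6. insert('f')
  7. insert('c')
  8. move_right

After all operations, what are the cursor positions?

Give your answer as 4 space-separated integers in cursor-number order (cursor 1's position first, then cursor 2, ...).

After op 1 (move_left): buffer="uqqmgc" (len 6), cursors c1@0 c2@2 c3@3, authorship ......
After op 2 (insert('f')): buffer="fuqfqfmgc" (len 9), cursors c1@1 c2@4 c3@6, authorship 1..2.3...
After op 3 (insert('l')): buffer="fluqflqflmgc" (len 12), cursors c1@2 c2@6 c3@9, authorship 11..22.33...
After op 4 (add_cursor(10)): buffer="fluqflqflmgc" (len 12), cursors c1@2 c2@6 c3@9 c4@10, authorship 11..22.33...
After op 5 (move_left): buffer="fluqflqflmgc" (len 12), cursors c1@1 c2@5 c3@8 c4@9, authorship 11..22.33...
After op 6 (insert('f')): buffer="ffluqfflqfflfmgc" (len 16), cursors c1@2 c2@7 c3@11 c4@13, authorship 111..222.3334...
After op 7 (insert('c')): buffer="ffcluqffclqffclfcmgc" (len 20), cursors c1@3 c2@9 c3@14 c4@17, authorship 1111..2222.333344...
After op 8 (move_right): buffer="ffcluqffclqffclfcmgc" (len 20), cursors c1@4 c2@10 c3@15 c4@18, authorship 1111..2222.333344...

Answer: 4 10 15 18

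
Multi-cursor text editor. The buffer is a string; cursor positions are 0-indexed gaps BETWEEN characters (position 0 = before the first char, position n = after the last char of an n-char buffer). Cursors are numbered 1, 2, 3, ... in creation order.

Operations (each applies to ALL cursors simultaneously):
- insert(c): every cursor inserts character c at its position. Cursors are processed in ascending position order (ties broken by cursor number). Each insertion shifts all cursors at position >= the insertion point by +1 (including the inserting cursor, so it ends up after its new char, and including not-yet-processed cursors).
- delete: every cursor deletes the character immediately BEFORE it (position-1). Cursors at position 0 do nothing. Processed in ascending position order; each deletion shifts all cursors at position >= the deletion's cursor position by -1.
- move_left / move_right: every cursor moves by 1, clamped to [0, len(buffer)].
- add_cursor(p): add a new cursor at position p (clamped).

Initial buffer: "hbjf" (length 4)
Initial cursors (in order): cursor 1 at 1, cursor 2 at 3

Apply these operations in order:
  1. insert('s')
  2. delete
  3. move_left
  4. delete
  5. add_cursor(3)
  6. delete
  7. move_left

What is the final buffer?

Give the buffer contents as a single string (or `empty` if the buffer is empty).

Answer: j

Derivation:
After op 1 (insert('s')): buffer="hsbjsf" (len 6), cursors c1@2 c2@5, authorship .1..2.
After op 2 (delete): buffer="hbjf" (len 4), cursors c1@1 c2@3, authorship ....
After op 3 (move_left): buffer="hbjf" (len 4), cursors c1@0 c2@2, authorship ....
After op 4 (delete): buffer="hjf" (len 3), cursors c1@0 c2@1, authorship ...
After op 5 (add_cursor(3)): buffer="hjf" (len 3), cursors c1@0 c2@1 c3@3, authorship ...
After op 6 (delete): buffer="j" (len 1), cursors c1@0 c2@0 c3@1, authorship .
After op 7 (move_left): buffer="j" (len 1), cursors c1@0 c2@0 c3@0, authorship .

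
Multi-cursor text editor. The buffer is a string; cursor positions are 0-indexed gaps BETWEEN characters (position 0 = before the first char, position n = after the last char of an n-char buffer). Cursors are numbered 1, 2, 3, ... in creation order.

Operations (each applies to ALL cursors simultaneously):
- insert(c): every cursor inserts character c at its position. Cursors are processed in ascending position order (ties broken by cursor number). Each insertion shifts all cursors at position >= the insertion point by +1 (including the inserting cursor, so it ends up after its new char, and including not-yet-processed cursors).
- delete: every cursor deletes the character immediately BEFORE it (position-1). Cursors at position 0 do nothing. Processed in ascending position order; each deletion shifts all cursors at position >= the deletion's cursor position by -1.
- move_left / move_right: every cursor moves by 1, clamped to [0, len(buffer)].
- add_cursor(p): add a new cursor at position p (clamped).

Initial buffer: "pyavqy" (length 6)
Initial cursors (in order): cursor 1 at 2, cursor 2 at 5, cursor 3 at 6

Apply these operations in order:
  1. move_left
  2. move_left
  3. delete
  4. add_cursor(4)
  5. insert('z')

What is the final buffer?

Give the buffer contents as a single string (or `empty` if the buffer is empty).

Answer: zpyzzqyz

Derivation:
After op 1 (move_left): buffer="pyavqy" (len 6), cursors c1@1 c2@4 c3@5, authorship ......
After op 2 (move_left): buffer="pyavqy" (len 6), cursors c1@0 c2@3 c3@4, authorship ......
After op 3 (delete): buffer="pyqy" (len 4), cursors c1@0 c2@2 c3@2, authorship ....
After op 4 (add_cursor(4)): buffer="pyqy" (len 4), cursors c1@0 c2@2 c3@2 c4@4, authorship ....
After op 5 (insert('z')): buffer="zpyzzqyz" (len 8), cursors c1@1 c2@5 c3@5 c4@8, authorship 1..23..4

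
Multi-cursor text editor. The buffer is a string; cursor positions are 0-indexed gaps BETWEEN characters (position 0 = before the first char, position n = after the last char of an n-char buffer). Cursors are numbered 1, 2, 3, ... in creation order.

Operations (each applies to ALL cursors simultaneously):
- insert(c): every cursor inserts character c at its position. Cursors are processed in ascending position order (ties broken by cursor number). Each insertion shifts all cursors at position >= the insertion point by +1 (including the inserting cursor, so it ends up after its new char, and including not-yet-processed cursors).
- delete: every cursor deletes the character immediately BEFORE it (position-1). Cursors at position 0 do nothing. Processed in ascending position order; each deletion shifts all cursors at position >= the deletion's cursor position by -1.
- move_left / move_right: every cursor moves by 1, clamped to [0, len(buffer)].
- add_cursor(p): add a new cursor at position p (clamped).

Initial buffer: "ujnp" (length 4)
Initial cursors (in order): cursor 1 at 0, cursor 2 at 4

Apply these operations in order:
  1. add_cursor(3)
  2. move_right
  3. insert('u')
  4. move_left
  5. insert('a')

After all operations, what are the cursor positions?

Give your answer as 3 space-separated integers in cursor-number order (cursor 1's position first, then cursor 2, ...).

Answer: 2 9 9

Derivation:
After op 1 (add_cursor(3)): buffer="ujnp" (len 4), cursors c1@0 c3@3 c2@4, authorship ....
After op 2 (move_right): buffer="ujnp" (len 4), cursors c1@1 c2@4 c3@4, authorship ....
After op 3 (insert('u')): buffer="uujnpuu" (len 7), cursors c1@2 c2@7 c3@7, authorship .1...23
After op 4 (move_left): buffer="uujnpuu" (len 7), cursors c1@1 c2@6 c3@6, authorship .1...23
After op 5 (insert('a')): buffer="uaujnpuaau" (len 10), cursors c1@2 c2@9 c3@9, authorship .11...2233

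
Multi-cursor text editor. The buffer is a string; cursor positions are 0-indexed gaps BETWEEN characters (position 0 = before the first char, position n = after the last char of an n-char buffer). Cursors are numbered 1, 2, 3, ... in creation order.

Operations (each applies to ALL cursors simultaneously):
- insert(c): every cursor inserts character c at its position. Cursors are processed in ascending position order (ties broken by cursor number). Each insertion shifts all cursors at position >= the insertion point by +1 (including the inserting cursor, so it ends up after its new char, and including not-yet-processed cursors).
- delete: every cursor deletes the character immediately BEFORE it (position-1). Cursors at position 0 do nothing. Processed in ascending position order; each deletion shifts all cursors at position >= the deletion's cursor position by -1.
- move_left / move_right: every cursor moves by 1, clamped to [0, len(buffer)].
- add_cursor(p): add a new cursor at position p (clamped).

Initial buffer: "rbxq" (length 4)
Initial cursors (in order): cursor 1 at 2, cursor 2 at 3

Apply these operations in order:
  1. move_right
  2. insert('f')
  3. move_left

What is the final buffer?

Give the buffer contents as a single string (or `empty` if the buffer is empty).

Answer: rbxfqf

Derivation:
After op 1 (move_right): buffer="rbxq" (len 4), cursors c1@3 c2@4, authorship ....
After op 2 (insert('f')): buffer="rbxfqf" (len 6), cursors c1@4 c2@6, authorship ...1.2
After op 3 (move_left): buffer="rbxfqf" (len 6), cursors c1@3 c2@5, authorship ...1.2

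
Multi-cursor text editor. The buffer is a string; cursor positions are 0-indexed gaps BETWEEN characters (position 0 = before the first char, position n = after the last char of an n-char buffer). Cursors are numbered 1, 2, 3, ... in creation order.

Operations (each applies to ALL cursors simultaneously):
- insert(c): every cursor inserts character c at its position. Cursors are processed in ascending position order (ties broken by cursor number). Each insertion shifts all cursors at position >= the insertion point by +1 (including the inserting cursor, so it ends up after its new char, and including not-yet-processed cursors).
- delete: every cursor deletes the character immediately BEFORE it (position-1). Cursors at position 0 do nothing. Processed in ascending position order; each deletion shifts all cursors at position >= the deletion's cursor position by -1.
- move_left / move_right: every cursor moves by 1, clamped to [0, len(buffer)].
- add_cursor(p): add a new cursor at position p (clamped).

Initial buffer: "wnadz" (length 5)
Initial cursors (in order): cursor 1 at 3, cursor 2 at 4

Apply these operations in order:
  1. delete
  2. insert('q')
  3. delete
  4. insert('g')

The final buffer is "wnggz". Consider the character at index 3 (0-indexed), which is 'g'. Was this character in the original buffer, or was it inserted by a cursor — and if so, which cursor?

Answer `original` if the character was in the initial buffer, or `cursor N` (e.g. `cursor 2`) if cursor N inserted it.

Answer: cursor 2

Derivation:
After op 1 (delete): buffer="wnz" (len 3), cursors c1@2 c2@2, authorship ...
After op 2 (insert('q')): buffer="wnqqz" (len 5), cursors c1@4 c2@4, authorship ..12.
After op 3 (delete): buffer="wnz" (len 3), cursors c1@2 c2@2, authorship ...
After op 4 (insert('g')): buffer="wnggz" (len 5), cursors c1@4 c2@4, authorship ..12.
Authorship (.=original, N=cursor N): . . 1 2 .
Index 3: author = 2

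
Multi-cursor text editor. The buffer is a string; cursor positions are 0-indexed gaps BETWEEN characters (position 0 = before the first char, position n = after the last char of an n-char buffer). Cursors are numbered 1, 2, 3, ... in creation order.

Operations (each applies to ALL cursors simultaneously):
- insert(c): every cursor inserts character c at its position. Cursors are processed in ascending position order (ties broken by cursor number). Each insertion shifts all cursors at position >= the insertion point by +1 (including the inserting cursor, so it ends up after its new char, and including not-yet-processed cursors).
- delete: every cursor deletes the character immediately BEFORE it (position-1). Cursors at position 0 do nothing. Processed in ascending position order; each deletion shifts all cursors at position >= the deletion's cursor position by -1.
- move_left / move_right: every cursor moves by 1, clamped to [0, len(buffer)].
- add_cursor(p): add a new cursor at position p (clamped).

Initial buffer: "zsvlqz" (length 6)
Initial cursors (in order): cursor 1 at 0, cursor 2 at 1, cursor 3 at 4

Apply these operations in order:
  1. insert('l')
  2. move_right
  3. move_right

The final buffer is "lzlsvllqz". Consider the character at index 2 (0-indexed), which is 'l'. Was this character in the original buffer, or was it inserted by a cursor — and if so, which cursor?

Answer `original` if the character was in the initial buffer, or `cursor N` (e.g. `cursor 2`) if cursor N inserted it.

After op 1 (insert('l')): buffer="lzlsvllqz" (len 9), cursors c1@1 c2@3 c3@7, authorship 1.2...3..
After op 2 (move_right): buffer="lzlsvllqz" (len 9), cursors c1@2 c2@4 c3@8, authorship 1.2...3..
After op 3 (move_right): buffer="lzlsvllqz" (len 9), cursors c1@3 c2@5 c3@9, authorship 1.2...3..
Authorship (.=original, N=cursor N): 1 . 2 . . . 3 . .
Index 2: author = 2

Answer: cursor 2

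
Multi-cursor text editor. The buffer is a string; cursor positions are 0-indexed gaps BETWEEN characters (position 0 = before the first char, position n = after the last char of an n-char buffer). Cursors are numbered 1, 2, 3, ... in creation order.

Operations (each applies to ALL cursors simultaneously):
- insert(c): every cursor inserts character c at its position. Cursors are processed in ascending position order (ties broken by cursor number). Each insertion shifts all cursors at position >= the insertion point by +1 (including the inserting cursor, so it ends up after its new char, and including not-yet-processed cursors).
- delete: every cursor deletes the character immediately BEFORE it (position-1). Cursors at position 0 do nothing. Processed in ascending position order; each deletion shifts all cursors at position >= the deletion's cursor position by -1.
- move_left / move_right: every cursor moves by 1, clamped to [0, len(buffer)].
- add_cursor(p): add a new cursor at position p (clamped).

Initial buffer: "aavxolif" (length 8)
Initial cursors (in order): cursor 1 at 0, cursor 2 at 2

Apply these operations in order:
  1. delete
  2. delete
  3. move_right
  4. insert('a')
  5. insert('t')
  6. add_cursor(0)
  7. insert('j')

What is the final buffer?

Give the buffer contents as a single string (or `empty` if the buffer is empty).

After op 1 (delete): buffer="avxolif" (len 7), cursors c1@0 c2@1, authorship .......
After op 2 (delete): buffer="vxolif" (len 6), cursors c1@0 c2@0, authorship ......
After op 3 (move_right): buffer="vxolif" (len 6), cursors c1@1 c2@1, authorship ......
After op 4 (insert('a')): buffer="vaaxolif" (len 8), cursors c1@3 c2@3, authorship .12.....
After op 5 (insert('t')): buffer="vaattxolif" (len 10), cursors c1@5 c2@5, authorship .1212.....
After op 6 (add_cursor(0)): buffer="vaattxolif" (len 10), cursors c3@0 c1@5 c2@5, authorship .1212.....
After op 7 (insert('j')): buffer="jvaattjjxolif" (len 13), cursors c3@1 c1@8 c2@8, authorship 3.121212.....

Answer: jvaattjjxolif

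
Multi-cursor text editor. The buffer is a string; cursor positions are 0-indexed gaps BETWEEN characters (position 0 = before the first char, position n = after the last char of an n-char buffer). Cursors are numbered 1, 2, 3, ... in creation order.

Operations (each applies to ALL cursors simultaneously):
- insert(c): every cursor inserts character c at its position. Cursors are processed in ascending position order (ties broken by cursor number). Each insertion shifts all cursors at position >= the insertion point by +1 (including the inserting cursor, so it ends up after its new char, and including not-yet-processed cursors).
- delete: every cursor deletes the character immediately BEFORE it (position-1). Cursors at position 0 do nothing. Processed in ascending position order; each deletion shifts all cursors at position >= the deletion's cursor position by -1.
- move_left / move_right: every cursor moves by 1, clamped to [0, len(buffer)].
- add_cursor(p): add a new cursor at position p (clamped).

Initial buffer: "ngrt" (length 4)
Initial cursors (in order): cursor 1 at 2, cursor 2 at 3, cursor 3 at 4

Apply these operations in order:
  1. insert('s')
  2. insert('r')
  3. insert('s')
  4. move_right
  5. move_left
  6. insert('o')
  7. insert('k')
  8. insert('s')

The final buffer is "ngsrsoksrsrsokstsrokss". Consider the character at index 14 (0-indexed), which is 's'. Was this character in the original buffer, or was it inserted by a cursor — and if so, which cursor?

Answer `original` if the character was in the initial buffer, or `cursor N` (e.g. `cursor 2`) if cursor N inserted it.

Answer: cursor 2

Derivation:
After op 1 (insert('s')): buffer="ngsrsts" (len 7), cursors c1@3 c2@5 c3@7, authorship ..1.2.3
After op 2 (insert('r')): buffer="ngsrrsrtsr" (len 10), cursors c1@4 c2@7 c3@10, authorship ..11.22.33
After op 3 (insert('s')): buffer="ngsrsrsrstsrs" (len 13), cursors c1@5 c2@9 c3@13, authorship ..111.222.333
After op 4 (move_right): buffer="ngsrsrsrstsrs" (len 13), cursors c1@6 c2@10 c3@13, authorship ..111.222.333
After op 5 (move_left): buffer="ngsrsrsrstsrs" (len 13), cursors c1@5 c2@9 c3@12, authorship ..111.222.333
After op 6 (insert('o')): buffer="ngsrsorsrsotsros" (len 16), cursors c1@6 c2@11 c3@15, authorship ..1111.2222.3333
After op 7 (insert('k')): buffer="ngsrsokrsrsoktsroks" (len 19), cursors c1@7 c2@13 c3@18, authorship ..11111.22222.33333
After op 8 (insert('s')): buffer="ngsrsoksrsrsokstsrokss" (len 22), cursors c1@8 c2@15 c3@21, authorship ..111111.222222.333333
Authorship (.=original, N=cursor N): . . 1 1 1 1 1 1 . 2 2 2 2 2 2 . 3 3 3 3 3 3
Index 14: author = 2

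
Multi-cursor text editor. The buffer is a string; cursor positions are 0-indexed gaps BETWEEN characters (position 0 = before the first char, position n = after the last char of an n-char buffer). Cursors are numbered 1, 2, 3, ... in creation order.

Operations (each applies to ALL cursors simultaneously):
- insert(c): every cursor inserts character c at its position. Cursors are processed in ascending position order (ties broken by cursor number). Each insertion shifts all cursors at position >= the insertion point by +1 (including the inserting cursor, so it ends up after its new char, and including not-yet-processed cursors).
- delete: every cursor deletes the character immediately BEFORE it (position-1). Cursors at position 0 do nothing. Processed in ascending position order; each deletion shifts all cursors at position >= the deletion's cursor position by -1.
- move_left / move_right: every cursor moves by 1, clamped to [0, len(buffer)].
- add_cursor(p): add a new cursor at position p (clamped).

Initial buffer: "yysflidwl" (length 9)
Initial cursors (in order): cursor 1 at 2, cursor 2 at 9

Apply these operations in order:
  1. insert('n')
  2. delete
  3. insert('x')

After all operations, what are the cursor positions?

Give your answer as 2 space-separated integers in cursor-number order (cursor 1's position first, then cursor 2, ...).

After op 1 (insert('n')): buffer="yynsflidwln" (len 11), cursors c1@3 c2@11, authorship ..1.......2
After op 2 (delete): buffer="yysflidwl" (len 9), cursors c1@2 c2@9, authorship .........
After op 3 (insert('x')): buffer="yyxsflidwlx" (len 11), cursors c1@3 c2@11, authorship ..1.......2

Answer: 3 11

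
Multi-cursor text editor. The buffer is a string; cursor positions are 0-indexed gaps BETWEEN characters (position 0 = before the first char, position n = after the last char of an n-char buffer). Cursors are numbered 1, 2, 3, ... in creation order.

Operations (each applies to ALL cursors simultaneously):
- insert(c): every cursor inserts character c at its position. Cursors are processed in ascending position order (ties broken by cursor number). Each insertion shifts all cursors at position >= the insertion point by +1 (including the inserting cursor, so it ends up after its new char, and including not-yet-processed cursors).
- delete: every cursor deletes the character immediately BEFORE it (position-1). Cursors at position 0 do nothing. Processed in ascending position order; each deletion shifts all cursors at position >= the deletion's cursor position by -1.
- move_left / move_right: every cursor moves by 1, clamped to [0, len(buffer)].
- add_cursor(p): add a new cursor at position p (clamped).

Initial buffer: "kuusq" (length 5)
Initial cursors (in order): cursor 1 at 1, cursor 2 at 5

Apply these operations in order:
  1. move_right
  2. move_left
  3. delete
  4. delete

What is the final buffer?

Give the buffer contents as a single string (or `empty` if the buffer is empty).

Answer: uq

Derivation:
After op 1 (move_right): buffer="kuusq" (len 5), cursors c1@2 c2@5, authorship .....
After op 2 (move_left): buffer="kuusq" (len 5), cursors c1@1 c2@4, authorship .....
After op 3 (delete): buffer="uuq" (len 3), cursors c1@0 c2@2, authorship ...
After op 4 (delete): buffer="uq" (len 2), cursors c1@0 c2@1, authorship ..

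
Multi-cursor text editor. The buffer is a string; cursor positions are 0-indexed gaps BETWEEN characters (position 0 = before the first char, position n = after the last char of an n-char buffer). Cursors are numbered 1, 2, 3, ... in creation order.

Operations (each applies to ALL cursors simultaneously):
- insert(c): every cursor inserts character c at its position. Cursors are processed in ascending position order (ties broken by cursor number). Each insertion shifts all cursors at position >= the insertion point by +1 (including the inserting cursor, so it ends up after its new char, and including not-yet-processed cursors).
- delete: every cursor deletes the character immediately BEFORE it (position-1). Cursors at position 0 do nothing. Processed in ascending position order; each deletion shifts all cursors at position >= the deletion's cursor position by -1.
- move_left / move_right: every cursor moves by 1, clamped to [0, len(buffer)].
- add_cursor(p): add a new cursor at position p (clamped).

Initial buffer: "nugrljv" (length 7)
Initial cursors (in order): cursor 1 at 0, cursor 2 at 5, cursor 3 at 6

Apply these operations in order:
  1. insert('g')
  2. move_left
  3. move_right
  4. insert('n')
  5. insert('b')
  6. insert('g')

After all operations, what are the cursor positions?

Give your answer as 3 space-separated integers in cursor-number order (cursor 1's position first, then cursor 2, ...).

Answer: 4 13 18

Derivation:
After op 1 (insert('g')): buffer="gnugrlgjgv" (len 10), cursors c1@1 c2@7 c3@9, authorship 1.....2.3.
After op 2 (move_left): buffer="gnugrlgjgv" (len 10), cursors c1@0 c2@6 c3@8, authorship 1.....2.3.
After op 3 (move_right): buffer="gnugrlgjgv" (len 10), cursors c1@1 c2@7 c3@9, authorship 1.....2.3.
After op 4 (insert('n')): buffer="gnnugrlgnjgnv" (len 13), cursors c1@2 c2@9 c3@12, authorship 11.....22.33.
After op 5 (insert('b')): buffer="gnbnugrlgnbjgnbv" (len 16), cursors c1@3 c2@11 c3@15, authorship 111.....222.333.
After op 6 (insert('g')): buffer="gnbgnugrlgnbgjgnbgv" (len 19), cursors c1@4 c2@13 c3@18, authorship 1111.....2222.3333.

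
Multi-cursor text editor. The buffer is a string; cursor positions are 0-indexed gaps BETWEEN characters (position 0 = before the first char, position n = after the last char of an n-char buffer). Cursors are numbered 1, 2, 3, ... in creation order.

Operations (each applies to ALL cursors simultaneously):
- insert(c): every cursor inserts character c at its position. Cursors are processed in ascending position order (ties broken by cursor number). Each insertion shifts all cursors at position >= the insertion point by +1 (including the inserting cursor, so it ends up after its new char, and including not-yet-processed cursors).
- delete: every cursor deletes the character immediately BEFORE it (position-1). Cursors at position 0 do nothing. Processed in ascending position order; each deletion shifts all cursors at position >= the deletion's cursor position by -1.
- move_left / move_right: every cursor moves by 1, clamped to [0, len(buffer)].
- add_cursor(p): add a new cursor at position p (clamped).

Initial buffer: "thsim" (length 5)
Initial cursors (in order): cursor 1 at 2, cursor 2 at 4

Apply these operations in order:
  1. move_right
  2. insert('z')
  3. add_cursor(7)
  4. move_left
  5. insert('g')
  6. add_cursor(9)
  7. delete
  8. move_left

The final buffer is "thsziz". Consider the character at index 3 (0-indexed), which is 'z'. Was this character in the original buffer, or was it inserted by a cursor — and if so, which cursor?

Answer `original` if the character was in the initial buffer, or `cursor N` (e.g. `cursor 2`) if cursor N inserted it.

Answer: cursor 1

Derivation:
After op 1 (move_right): buffer="thsim" (len 5), cursors c1@3 c2@5, authorship .....
After op 2 (insert('z')): buffer="thszimz" (len 7), cursors c1@4 c2@7, authorship ...1..2
After op 3 (add_cursor(7)): buffer="thszimz" (len 7), cursors c1@4 c2@7 c3@7, authorship ...1..2
After op 4 (move_left): buffer="thszimz" (len 7), cursors c1@3 c2@6 c3@6, authorship ...1..2
After op 5 (insert('g')): buffer="thsgzimggz" (len 10), cursors c1@4 c2@9 c3@9, authorship ...11..232
After op 6 (add_cursor(9)): buffer="thsgzimggz" (len 10), cursors c1@4 c2@9 c3@9 c4@9, authorship ...11..232
After op 7 (delete): buffer="thsziz" (len 6), cursors c1@3 c2@5 c3@5 c4@5, authorship ...1.2
After op 8 (move_left): buffer="thsziz" (len 6), cursors c1@2 c2@4 c3@4 c4@4, authorship ...1.2
Authorship (.=original, N=cursor N): . . . 1 . 2
Index 3: author = 1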